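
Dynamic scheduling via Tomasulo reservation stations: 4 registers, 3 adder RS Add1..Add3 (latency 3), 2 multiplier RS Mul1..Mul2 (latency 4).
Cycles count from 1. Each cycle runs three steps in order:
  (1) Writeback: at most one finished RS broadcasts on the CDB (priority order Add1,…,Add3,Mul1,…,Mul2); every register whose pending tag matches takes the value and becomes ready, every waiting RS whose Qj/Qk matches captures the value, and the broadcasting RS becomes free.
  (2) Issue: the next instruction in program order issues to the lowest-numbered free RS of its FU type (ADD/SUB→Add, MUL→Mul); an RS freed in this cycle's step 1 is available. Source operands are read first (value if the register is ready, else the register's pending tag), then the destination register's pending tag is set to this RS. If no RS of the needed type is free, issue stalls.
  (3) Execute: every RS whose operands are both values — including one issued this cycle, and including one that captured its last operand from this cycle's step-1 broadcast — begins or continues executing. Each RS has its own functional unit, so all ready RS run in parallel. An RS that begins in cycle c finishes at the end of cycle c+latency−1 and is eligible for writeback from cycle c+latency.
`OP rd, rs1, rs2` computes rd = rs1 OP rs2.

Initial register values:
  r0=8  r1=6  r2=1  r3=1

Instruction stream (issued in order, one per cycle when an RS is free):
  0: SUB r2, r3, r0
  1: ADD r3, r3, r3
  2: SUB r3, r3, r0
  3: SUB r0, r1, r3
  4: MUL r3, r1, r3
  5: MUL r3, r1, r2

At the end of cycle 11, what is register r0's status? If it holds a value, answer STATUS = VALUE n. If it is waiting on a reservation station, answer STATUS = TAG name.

STATUS = VALUE 12

  c1: issue SUB r2<-Add1  regs: r0:8,r1:6,r2:Add1,r3:1
  c2: issue ADD r3<-Add2  regs: r0:8,r1:6,r2:Add1,r3:Add2
  c3: issue SUB r3<-Add3  regs: r0:8,r1:6,r2:Add1,r3:Add3
  c4: CDB Add1=-7; issue SUB r0<-Add1  regs: r0:Add1,r1:6,r2:-7,r3:Add3
  c5: CDB Add2=2; issue MUL r3<-Mul1  regs: r0:Add1,r1:6,r2:-7,r3:Mul1
  c6: issue MUL r3<-Mul2  regs: r0:Add1,r1:6,r2:-7,r3:Mul2
  c7: -  regs: r0:Add1,r1:6,r2:-7,r3:Mul2
  c8: CDB Add3=-6  regs: r0:Add1,r1:6,r2:-7,r3:Mul2
  c9: -  regs: r0:Add1,r1:6,r2:-7,r3:Mul2
  c10: CDB Mul2=-42  regs: r0:Add1,r1:6,r2:-7,r3:-42
  c11: CDB Add1=12  regs: r0:12,r1:6,r2:-7,r3:-42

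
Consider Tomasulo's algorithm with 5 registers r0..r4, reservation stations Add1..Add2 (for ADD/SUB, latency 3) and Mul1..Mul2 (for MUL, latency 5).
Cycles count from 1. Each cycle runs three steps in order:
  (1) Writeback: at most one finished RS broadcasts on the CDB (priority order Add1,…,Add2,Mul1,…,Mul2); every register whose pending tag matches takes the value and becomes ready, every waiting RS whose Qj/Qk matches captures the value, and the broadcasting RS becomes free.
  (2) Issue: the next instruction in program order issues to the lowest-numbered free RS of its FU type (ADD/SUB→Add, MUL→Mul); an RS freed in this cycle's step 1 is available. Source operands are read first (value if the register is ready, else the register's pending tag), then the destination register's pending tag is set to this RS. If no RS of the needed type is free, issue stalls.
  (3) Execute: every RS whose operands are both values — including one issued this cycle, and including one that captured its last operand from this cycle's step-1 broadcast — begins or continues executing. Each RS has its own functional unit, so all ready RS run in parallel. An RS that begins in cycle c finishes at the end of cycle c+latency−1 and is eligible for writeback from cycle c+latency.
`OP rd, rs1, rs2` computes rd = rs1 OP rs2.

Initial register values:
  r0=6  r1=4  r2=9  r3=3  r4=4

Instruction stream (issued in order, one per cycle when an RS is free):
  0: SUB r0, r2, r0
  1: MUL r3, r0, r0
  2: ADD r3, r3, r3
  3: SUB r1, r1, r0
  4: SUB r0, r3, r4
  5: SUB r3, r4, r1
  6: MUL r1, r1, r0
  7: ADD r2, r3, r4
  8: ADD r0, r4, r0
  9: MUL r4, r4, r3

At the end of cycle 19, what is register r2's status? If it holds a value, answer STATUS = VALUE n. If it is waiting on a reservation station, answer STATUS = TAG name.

cycle 1: issue SUB r0<-Add1 // r0:Add1,r1:4,r2:9,r3:3,r4:4
cycle 2: issue MUL r3<-Mul1 // r0:Add1,r1:4,r2:9,r3:Mul1,r4:4
cycle 3: issue ADD r3<-Add2 // r0:Add1,r1:4,r2:9,r3:Add2,r4:4
cycle 4: CDB Add1=3; issue SUB r1<-Add1 // r0:3,r1:Add1,r2:9,r3:Add2,r4:4
cycle 5: stall // r0:3,r1:Add1,r2:9,r3:Add2,r4:4
cycle 6: stall // r0:3,r1:Add1,r2:9,r3:Add2,r4:4
cycle 7: CDB Add1=1; issue SUB r0<-Add1 // r0:Add1,r1:1,r2:9,r3:Add2,r4:4
cycle 8: stall // r0:Add1,r1:1,r2:9,r3:Add2,r4:4
cycle 9: CDB Mul1=9; stall // r0:Add1,r1:1,r2:9,r3:Add2,r4:4
cycle 10: stall // r0:Add1,r1:1,r2:9,r3:Add2,r4:4
cycle 11: stall // r0:Add1,r1:1,r2:9,r3:Add2,r4:4
cycle 12: CDB Add2=18; issue SUB r3<-Add2 // r0:Add1,r1:1,r2:9,r3:Add2,r4:4
cycle 13: issue MUL r1<-Mul1 // r0:Add1,r1:Mul1,r2:9,r3:Add2,r4:4
cycle 14: stall // r0:Add1,r1:Mul1,r2:9,r3:Add2,r4:4
cycle 15: CDB Add1=14; issue ADD r2<-Add1 // r0:14,r1:Mul1,r2:Add1,r3:Add2,r4:4
cycle 16: CDB Add2=3; issue ADD r0<-Add2 // r0:Add2,r1:Mul1,r2:Add1,r3:3,r4:4
cycle 17: issue MUL r4<-Mul2 // r0:Add2,r1:Mul1,r2:Add1,r3:3,r4:Mul2
cycle 18: - // r0:Add2,r1:Mul1,r2:Add1,r3:3,r4:Mul2
cycle 19: CDB Add1=7 // r0:Add2,r1:Mul1,r2:7,r3:3,r4:Mul2

STATUS = VALUE 7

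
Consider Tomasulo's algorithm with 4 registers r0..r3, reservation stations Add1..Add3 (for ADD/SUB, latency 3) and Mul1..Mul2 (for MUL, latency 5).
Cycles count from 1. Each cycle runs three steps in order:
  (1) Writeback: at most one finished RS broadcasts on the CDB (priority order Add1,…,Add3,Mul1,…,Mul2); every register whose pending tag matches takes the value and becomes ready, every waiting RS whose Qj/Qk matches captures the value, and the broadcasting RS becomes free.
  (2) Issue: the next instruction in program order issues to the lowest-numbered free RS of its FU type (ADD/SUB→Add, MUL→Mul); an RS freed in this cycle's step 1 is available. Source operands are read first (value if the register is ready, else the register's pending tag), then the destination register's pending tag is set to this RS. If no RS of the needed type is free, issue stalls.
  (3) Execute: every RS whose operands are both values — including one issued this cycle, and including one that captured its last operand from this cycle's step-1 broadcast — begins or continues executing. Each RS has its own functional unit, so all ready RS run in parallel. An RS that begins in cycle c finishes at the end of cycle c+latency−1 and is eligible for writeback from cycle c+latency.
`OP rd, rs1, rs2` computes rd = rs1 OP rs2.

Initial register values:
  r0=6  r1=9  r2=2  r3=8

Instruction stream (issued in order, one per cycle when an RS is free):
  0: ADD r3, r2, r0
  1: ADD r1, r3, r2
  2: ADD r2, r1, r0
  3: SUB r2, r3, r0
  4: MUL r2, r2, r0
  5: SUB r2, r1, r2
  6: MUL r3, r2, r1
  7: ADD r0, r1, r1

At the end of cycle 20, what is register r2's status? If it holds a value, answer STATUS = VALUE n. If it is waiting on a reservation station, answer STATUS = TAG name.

cycle 1: issue ADD r3<-Add1 // r0:6,r1:9,r2:2,r3:Add1
cycle 2: issue ADD r1<-Add2 // r0:6,r1:Add2,r2:2,r3:Add1
cycle 3: issue ADD r2<-Add3 // r0:6,r1:Add2,r2:Add3,r3:Add1
cycle 4: CDB Add1=8; issue SUB r2<-Add1 // r0:6,r1:Add2,r2:Add1,r3:8
cycle 5: issue MUL r2<-Mul1 // r0:6,r1:Add2,r2:Mul1,r3:8
cycle 6: stall // r0:6,r1:Add2,r2:Mul1,r3:8
cycle 7: CDB Add1=2; issue SUB r2<-Add1 // r0:6,r1:Add2,r2:Add1,r3:8
cycle 8: CDB Add2=10; issue MUL r3<-Mul2 // r0:6,r1:10,r2:Add1,r3:Mul2
cycle 9: issue ADD r0<-Add2 // r0:Add2,r1:10,r2:Add1,r3:Mul2
cycle 10: - // r0:Add2,r1:10,r2:Add1,r3:Mul2
cycle 11: CDB Add3=16 // r0:Add2,r1:10,r2:Add1,r3:Mul2
cycle 12: CDB Add2=20 // r0:20,r1:10,r2:Add1,r3:Mul2
cycle 13: CDB Mul1=12 // r0:20,r1:10,r2:Add1,r3:Mul2
cycle 14: - // r0:20,r1:10,r2:Add1,r3:Mul2
cycle 15: - // r0:20,r1:10,r2:Add1,r3:Mul2
cycle 16: CDB Add1=-2 // r0:20,r1:10,r2:-2,r3:Mul2
cycle 17: - // r0:20,r1:10,r2:-2,r3:Mul2
cycle 18: - // r0:20,r1:10,r2:-2,r3:Mul2
cycle 19: - // r0:20,r1:10,r2:-2,r3:Mul2
cycle 20: - // r0:20,r1:10,r2:-2,r3:Mul2

STATUS = VALUE -2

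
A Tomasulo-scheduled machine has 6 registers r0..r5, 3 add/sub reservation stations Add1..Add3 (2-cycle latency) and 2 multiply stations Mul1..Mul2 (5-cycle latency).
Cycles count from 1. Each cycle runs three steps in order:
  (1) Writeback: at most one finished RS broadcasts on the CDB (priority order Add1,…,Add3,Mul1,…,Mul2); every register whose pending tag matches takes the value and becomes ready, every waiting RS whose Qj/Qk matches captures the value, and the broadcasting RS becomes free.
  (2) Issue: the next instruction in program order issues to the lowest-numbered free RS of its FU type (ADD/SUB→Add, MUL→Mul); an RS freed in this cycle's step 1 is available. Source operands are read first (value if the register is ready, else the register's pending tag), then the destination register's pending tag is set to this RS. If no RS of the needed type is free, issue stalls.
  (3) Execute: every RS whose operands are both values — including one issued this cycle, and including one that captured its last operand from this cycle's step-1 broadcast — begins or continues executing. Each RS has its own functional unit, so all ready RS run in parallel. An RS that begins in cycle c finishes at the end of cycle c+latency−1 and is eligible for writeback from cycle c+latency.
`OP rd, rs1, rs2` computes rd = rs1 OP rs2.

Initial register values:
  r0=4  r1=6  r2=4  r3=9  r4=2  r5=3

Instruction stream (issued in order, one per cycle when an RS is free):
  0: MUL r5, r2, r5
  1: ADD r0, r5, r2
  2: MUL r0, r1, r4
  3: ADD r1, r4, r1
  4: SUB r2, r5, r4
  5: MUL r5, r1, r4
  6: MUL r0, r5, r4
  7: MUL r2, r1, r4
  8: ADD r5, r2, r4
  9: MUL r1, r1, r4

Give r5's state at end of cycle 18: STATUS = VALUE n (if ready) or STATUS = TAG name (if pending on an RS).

cycle 1: issue MUL r5<-Mul1 // r0:4,r1:6,r2:4,r3:9,r4:2,r5:Mul1
cycle 2: issue ADD r0<-Add1 // r0:Add1,r1:6,r2:4,r3:9,r4:2,r5:Mul1
cycle 3: issue MUL r0<-Mul2 // r0:Mul2,r1:6,r2:4,r3:9,r4:2,r5:Mul1
cycle 4: issue ADD r1<-Add2 // r0:Mul2,r1:Add2,r2:4,r3:9,r4:2,r5:Mul1
cycle 5: issue SUB r2<-Add3 // r0:Mul2,r1:Add2,r2:Add3,r3:9,r4:2,r5:Mul1
cycle 6: CDB Add2=8; stall // r0:Mul2,r1:8,r2:Add3,r3:9,r4:2,r5:Mul1
cycle 7: CDB Mul1=12; issue MUL r5<-Mul1 // r0:Mul2,r1:8,r2:Add3,r3:9,r4:2,r5:Mul1
cycle 8: CDB Mul2=12; issue MUL r0<-Mul2 // r0:Mul2,r1:8,r2:Add3,r3:9,r4:2,r5:Mul1
cycle 9: CDB Add1=16; stall // r0:Mul2,r1:8,r2:Add3,r3:9,r4:2,r5:Mul1
cycle 10: CDB Add3=10; stall // r0:Mul2,r1:8,r2:10,r3:9,r4:2,r5:Mul1
cycle 11: stall // r0:Mul2,r1:8,r2:10,r3:9,r4:2,r5:Mul1
cycle 12: CDB Mul1=16; issue MUL r2<-Mul1 // r0:Mul2,r1:8,r2:Mul1,r3:9,r4:2,r5:16
cycle 13: issue ADD r5<-Add1 // r0:Mul2,r1:8,r2:Mul1,r3:9,r4:2,r5:Add1
cycle 14: stall // r0:Mul2,r1:8,r2:Mul1,r3:9,r4:2,r5:Add1
cycle 15: stall // r0:Mul2,r1:8,r2:Mul1,r3:9,r4:2,r5:Add1
cycle 16: stall // r0:Mul2,r1:8,r2:Mul1,r3:9,r4:2,r5:Add1
cycle 17: CDB Mul1=16; issue MUL r1<-Mul1 // r0:Mul2,r1:Mul1,r2:16,r3:9,r4:2,r5:Add1
cycle 18: CDB Mul2=32 // r0:32,r1:Mul1,r2:16,r3:9,r4:2,r5:Add1

STATUS = TAG Add1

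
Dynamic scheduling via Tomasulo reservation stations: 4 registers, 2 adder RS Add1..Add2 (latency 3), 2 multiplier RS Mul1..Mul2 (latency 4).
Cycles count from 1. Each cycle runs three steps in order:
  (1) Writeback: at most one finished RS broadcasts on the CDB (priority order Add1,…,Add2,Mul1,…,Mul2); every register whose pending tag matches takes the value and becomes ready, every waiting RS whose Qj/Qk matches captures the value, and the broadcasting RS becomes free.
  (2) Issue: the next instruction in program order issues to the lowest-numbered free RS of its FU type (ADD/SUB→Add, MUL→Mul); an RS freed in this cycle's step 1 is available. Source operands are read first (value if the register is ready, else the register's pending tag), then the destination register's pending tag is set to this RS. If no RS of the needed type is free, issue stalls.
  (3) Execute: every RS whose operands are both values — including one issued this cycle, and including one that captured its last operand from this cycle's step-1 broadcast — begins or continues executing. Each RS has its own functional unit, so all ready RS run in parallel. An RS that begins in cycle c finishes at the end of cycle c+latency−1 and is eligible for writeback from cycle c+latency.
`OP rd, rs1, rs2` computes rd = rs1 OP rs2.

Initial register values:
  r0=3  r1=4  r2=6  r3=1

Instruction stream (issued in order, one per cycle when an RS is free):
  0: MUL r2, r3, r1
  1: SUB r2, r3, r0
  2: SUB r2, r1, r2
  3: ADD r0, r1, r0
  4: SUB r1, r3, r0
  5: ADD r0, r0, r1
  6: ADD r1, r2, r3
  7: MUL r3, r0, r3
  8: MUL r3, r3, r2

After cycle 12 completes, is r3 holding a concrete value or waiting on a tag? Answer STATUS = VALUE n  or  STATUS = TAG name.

cycle 1: issue MUL r2<-Mul1 // r0:3,r1:4,r2:Mul1,r3:1
cycle 2: issue SUB r2<-Add1 // r0:3,r1:4,r2:Add1,r3:1
cycle 3: issue SUB r2<-Add2 // r0:3,r1:4,r2:Add2,r3:1
cycle 4: stall // r0:3,r1:4,r2:Add2,r3:1
cycle 5: CDB Add1=-2; issue ADD r0<-Add1 // r0:Add1,r1:4,r2:Add2,r3:1
cycle 6: CDB Mul1=4; stall // r0:Add1,r1:4,r2:Add2,r3:1
cycle 7: stall // r0:Add1,r1:4,r2:Add2,r3:1
cycle 8: CDB Add1=7; issue SUB r1<-Add1 // r0:7,r1:Add1,r2:Add2,r3:1
cycle 9: CDB Add2=6; issue ADD r0<-Add2 // r0:Add2,r1:Add1,r2:6,r3:1
cycle 10: stall // r0:Add2,r1:Add1,r2:6,r3:1
cycle 11: CDB Add1=-6; issue ADD r1<-Add1 // r0:Add2,r1:Add1,r2:6,r3:1
cycle 12: issue MUL r3<-Mul1 // r0:Add2,r1:Add1,r2:6,r3:Mul1

STATUS = TAG Mul1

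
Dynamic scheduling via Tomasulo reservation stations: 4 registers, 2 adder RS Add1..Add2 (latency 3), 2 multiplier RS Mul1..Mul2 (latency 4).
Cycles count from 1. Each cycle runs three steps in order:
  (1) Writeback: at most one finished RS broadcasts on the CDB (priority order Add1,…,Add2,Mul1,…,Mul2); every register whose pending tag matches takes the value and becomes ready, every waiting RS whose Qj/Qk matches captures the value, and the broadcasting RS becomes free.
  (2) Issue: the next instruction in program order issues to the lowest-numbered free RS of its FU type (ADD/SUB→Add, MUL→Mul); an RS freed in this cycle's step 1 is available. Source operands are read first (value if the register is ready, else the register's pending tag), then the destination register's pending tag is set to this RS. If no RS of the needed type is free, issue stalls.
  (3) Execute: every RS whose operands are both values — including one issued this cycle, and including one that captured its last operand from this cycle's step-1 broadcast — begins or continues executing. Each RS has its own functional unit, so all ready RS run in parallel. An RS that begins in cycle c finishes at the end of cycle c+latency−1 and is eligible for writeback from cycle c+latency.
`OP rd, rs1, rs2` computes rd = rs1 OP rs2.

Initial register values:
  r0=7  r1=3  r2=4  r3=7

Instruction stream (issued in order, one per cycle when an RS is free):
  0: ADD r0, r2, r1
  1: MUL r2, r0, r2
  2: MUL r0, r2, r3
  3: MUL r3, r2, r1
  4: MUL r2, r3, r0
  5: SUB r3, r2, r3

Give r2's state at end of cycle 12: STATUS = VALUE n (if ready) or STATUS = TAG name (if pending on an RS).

c1: issue ADD r0<-Add1 | r0:Add1,r1:3,r2:4,r3:7
c2: issue MUL r2<-Mul1 | r0:Add1,r1:3,r2:Mul1,r3:7
c3: issue MUL r0<-Mul2 | r0:Mul2,r1:3,r2:Mul1,r3:7
c4: CDB Add1=7; stall | r0:Mul2,r1:3,r2:Mul1,r3:7
c5: stall | r0:Mul2,r1:3,r2:Mul1,r3:7
c6: stall | r0:Mul2,r1:3,r2:Mul1,r3:7
c7: stall | r0:Mul2,r1:3,r2:Mul1,r3:7
c8: CDB Mul1=28; issue MUL r3<-Mul1 | r0:Mul2,r1:3,r2:28,r3:Mul1
c9: stall | r0:Mul2,r1:3,r2:28,r3:Mul1
c10: stall | r0:Mul2,r1:3,r2:28,r3:Mul1
c11: stall | r0:Mul2,r1:3,r2:28,r3:Mul1
c12: CDB Mul1=84; issue MUL r2<-Mul1 | r0:Mul2,r1:3,r2:Mul1,r3:84

STATUS = TAG Mul1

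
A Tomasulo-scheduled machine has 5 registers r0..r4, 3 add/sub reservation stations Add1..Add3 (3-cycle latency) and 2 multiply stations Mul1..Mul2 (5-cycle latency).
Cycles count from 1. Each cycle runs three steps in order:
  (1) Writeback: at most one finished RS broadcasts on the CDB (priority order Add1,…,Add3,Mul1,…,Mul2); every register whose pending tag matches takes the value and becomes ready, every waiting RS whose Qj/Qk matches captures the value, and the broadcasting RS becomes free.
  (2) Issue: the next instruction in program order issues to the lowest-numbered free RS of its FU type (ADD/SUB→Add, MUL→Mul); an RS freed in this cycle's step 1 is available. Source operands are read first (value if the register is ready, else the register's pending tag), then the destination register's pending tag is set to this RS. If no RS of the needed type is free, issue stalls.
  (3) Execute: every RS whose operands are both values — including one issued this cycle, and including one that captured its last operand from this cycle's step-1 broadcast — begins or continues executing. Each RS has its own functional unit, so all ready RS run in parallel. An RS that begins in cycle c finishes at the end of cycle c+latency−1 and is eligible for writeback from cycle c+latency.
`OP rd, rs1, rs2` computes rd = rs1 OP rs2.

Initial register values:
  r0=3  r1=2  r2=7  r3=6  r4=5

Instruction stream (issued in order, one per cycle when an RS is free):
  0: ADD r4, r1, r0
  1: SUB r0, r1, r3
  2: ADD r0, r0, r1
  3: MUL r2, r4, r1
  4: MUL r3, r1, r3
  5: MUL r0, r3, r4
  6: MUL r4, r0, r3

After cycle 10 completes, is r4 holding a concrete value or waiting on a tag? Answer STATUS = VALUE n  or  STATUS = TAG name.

STATUS = TAG Mul2

cycle 1: issue ADD r4<-Add1 // r0:3,r1:2,r2:7,r3:6,r4:Add1
cycle 2: issue SUB r0<-Add2 // r0:Add2,r1:2,r2:7,r3:6,r4:Add1
cycle 3: issue ADD r0<-Add3 // r0:Add3,r1:2,r2:7,r3:6,r4:Add1
cycle 4: CDB Add1=5; issue MUL r2<-Mul1 // r0:Add3,r1:2,r2:Mul1,r3:6,r4:5
cycle 5: CDB Add2=-4; issue MUL r3<-Mul2 // r0:Add3,r1:2,r2:Mul1,r3:Mul2,r4:5
cycle 6: stall // r0:Add3,r1:2,r2:Mul1,r3:Mul2,r4:5
cycle 7: stall // r0:Add3,r1:2,r2:Mul1,r3:Mul2,r4:5
cycle 8: CDB Add3=-2; stall // r0:-2,r1:2,r2:Mul1,r3:Mul2,r4:5
cycle 9: CDB Mul1=10; issue MUL r0<-Mul1 // r0:Mul1,r1:2,r2:10,r3:Mul2,r4:5
cycle 10: CDB Mul2=12; issue MUL r4<-Mul2 // r0:Mul1,r1:2,r2:10,r3:12,r4:Mul2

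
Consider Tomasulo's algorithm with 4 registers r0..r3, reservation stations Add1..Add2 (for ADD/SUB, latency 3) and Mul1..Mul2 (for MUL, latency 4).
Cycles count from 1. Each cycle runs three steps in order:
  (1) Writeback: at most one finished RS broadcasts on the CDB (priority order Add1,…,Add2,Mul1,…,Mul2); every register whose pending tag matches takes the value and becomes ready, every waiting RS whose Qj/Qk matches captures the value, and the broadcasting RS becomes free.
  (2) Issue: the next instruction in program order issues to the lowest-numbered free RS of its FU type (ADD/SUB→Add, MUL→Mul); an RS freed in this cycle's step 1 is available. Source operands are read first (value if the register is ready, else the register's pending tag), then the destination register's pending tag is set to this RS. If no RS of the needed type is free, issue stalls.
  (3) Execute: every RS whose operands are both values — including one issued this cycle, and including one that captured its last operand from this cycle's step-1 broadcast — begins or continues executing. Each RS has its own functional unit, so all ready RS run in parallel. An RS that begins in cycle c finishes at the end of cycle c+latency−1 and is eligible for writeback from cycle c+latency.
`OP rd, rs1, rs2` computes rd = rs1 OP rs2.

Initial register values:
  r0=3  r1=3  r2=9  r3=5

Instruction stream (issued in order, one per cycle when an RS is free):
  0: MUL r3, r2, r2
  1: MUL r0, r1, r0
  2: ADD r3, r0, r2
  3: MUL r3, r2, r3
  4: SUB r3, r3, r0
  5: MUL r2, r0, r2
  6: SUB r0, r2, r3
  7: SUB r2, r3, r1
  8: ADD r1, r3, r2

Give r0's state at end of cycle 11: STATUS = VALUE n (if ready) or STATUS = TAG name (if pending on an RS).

c1: issue MUL r3<-Mul1 | r0:3,r1:3,r2:9,r3:Mul1
c2: issue MUL r0<-Mul2 | r0:Mul2,r1:3,r2:9,r3:Mul1
c3: issue ADD r3<-Add1 | r0:Mul2,r1:3,r2:9,r3:Add1
c4: stall | r0:Mul2,r1:3,r2:9,r3:Add1
c5: CDB Mul1=81; issue MUL r3<-Mul1 | r0:Mul2,r1:3,r2:9,r3:Mul1
c6: CDB Mul2=9; issue SUB r3<-Add2 | r0:9,r1:3,r2:9,r3:Add2
c7: issue MUL r2<-Mul2 | r0:9,r1:3,r2:Mul2,r3:Add2
c8: stall | r0:9,r1:3,r2:Mul2,r3:Add2
c9: CDB Add1=18; issue SUB r0<-Add1 | r0:Add1,r1:3,r2:Mul2,r3:Add2
c10: stall | r0:Add1,r1:3,r2:Mul2,r3:Add2
c11: CDB Mul2=81; stall | r0:Add1,r1:3,r2:81,r3:Add2

STATUS = TAG Add1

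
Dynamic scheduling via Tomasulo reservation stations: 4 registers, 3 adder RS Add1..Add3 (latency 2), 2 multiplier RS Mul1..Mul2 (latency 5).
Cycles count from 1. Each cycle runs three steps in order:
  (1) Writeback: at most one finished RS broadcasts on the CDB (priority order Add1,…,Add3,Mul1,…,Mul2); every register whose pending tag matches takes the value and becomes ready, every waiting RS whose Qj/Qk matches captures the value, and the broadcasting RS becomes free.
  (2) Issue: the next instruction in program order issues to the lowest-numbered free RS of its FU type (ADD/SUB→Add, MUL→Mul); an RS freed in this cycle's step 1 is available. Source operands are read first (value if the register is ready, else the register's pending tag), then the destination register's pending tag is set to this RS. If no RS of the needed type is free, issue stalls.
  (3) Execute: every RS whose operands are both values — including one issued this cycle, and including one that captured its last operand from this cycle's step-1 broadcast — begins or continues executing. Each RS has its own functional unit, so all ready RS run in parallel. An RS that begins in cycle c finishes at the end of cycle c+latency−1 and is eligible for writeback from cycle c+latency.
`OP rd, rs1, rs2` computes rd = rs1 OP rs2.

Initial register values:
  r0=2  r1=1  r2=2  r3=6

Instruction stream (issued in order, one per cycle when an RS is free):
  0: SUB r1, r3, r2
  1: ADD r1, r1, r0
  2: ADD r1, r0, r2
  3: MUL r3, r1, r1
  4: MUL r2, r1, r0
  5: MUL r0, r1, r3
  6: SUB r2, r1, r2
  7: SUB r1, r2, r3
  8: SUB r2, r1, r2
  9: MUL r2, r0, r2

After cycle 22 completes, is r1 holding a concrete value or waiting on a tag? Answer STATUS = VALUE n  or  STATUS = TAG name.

STATUS = VALUE -20

  c1: issue SUB r1<-Add1  regs: r0:2,r1:Add1,r2:2,r3:6
  c2: issue ADD r1<-Add2  regs: r0:2,r1:Add2,r2:2,r3:6
  c3: CDB Add1=4; issue ADD r1<-Add1  regs: r0:2,r1:Add1,r2:2,r3:6
  c4: issue MUL r3<-Mul1  regs: r0:2,r1:Add1,r2:2,r3:Mul1
  c5: CDB Add1=4; issue MUL r2<-Mul2  regs: r0:2,r1:4,r2:Mul2,r3:Mul1
  c6: CDB Add2=6; stall  regs: r0:2,r1:4,r2:Mul2,r3:Mul1
  c7: stall  regs: r0:2,r1:4,r2:Mul2,r3:Mul1
  c8: stall  regs: r0:2,r1:4,r2:Mul2,r3:Mul1
  c9: stall  regs: r0:2,r1:4,r2:Mul2,r3:Mul1
  c10: CDB Mul1=16; issue MUL r0<-Mul1  regs: r0:Mul1,r1:4,r2:Mul2,r3:16
  c11: CDB Mul2=8; issue SUB r2<-Add1  regs: r0:Mul1,r1:4,r2:Add1,r3:16
  c12: issue SUB r1<-Add2  regs: r0:Mul1,r1:Add2,r2:Add1,r3:16
  c13: CDB Add1=-4; issue SUB r2<-Add1  regs: r0:Mul1,r1:Add2,r2:Add1,r3:16
  c14: issue MUL r2<-Mul2  regs: r0:Mul1,r1:Add2,r2:Mul2,r3:16
  c15: CDB Add2=-20  regs: r0:Mul1,r1:-20,r2:Mul2,r3:16
  c16: CDB Mul1=64  regs: r0:64,r1:-20,r2:Mul2,r3:16
  c17: CDB Add1=-16  regs: r0:64,r1:-20,r2:Mul2,r3:16
  c18: -  regs: r0:64,r1:-20,r2:Mul2,r3:16
  c19: -  regs: r0:64,r1:-20,r2:Mul2,r3:16
  c20: -  regs: r0:64,r1:-20,r2:Mul2,r3:16
  c21: -  regs: r0:64,r1:-20,r2:Mul2,r3:16
  c22: CDB Mul2=-1024  regs: r0:64,r1:-20,r2:-1024,r3:16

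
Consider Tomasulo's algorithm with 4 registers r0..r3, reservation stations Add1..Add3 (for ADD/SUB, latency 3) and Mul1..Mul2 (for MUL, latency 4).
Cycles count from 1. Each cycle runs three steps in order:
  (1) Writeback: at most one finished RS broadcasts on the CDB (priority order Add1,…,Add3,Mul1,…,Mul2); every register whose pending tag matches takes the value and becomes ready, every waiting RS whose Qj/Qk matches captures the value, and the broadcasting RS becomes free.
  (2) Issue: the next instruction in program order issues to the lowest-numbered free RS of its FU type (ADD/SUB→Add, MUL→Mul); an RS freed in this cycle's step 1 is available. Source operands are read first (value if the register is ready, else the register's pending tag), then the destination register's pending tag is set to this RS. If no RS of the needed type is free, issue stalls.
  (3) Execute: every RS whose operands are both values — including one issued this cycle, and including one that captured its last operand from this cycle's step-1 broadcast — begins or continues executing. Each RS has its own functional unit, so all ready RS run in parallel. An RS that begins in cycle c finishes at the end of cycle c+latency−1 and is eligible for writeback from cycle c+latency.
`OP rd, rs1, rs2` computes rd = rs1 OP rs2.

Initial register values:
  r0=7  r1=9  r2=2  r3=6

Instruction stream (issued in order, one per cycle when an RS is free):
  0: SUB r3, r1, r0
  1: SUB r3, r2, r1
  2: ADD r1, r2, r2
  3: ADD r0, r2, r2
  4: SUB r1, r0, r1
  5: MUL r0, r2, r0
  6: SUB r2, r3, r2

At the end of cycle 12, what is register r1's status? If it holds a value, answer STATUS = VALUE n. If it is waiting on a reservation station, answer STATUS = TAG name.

STATUS = VALUE 0

cycle 1: issue SUB r3<-Add1 // r0:7,r1:9,r2:2,r3:Add1
cycle 2: issue SUB r3<-Add2 // r0:7,r1:9,r2:2,r3:Add2
cycle 3: issue ADD r1<-Add3 // r0:7,r1:Add3,r2:2,r3:Add2
cycle 4: CDB Add1=2; issue ADD r0<-Add1 // r0:Add1,r1:Add3,r2:2,r3:Add2
cycle 5: CDB Add2=-7; issue SUB r1<-Add2 // r0:Add1,r1:Add2,r2:2,r3:-7
cycle 6: CDB Add3=4; issue MUL r0<-Mul1 // r0:Mul1,r1:Add2,r2:2,r3:-7
cycle 7: CDB Add1=4; issue SUB r2<-Add1 // r0:Mul1,r1:Add2,r2:Add1,r3:-7
cycle 8: - // r0:Mul1,r1:Add2,r2:Add1,r3:-7
cycle 9: - // r0:Mul1,r1:Add2,r2:Add1,r3:-7
cycle 10: CDB Add1=-9 // r0:Mul1,r1:Add2,r2:-9,r3:-7
cycle 11: CDB Add2=0 // r0:Mul1,r1:0,r2:-9,r3:-7
cycle 12: CDB Mul1=8 // r0:8,r1:0,r2:-9,r3:-7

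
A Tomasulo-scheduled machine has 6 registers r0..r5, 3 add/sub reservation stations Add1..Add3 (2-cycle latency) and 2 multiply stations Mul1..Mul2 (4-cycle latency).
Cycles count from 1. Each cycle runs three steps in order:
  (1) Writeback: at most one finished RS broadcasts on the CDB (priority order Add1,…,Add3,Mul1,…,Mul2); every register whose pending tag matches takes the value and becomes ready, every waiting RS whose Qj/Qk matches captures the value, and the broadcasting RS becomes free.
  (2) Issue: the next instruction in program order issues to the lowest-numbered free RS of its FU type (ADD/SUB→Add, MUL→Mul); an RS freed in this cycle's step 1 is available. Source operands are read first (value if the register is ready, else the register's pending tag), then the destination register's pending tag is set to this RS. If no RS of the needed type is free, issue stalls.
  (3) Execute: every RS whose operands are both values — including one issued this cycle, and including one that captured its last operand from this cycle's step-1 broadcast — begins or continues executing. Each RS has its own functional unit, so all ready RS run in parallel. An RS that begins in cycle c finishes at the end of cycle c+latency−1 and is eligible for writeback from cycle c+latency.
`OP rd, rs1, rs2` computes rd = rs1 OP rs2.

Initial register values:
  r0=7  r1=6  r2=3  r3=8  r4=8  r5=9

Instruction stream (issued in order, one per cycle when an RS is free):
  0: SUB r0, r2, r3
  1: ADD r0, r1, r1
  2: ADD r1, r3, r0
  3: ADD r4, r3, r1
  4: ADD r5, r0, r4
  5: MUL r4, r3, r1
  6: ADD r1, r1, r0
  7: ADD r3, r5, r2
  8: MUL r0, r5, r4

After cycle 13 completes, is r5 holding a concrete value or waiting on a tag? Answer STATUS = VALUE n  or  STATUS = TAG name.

STATUS = VALUE 40

  c1: issue SUB r0<-Add1  regs: r0:Add1,r1:6,r2:3,r3:8,r4:8,r5:9
  c2: issue ADD r0<-Add2  regs: r0:Add2,r1:6,r2:3,r3:8,r4:8,r5:9
  c3: CDB Add1=-5; issue ADD r1<-Add1  regs: r0:Add2,r1:Add1,r2:3,r3:8,r4:8,r5:9
  c4: CDB Add2=12; issue ADD r4<-Add2  regs: r0:12,r1:Add1,r2:3,r3:8,r4:Add2,r5:9
  c5: issue ADD r5<-Add3  regs: r0:12,r1:Add1,r2:3,r3:8,r4:Add2,r5:Add3
  c6: CDB Add1=20; issue MUL r4<-Mul1  regs: r0:12,r1:20,r2:3,r3:8,r4:Mul1,r5:Add3
  c7: issue ADD r1<-Add1  regs: r0:12,r1:Add1,r2:3,r3:8,r4:Mul1,r5:Add3
  c8: CDB Add2=28; issue ADD r3<-Add2  regs: r0:12,r1:Add1,r2:3,r3:Add2,r4:Mul1,r5:Add3
  c9: CDB Add1=32; issue MUL r0<-Mul2  regs: r0:Mul2,r1:32,r2:3,r3:Add2,r4:Mul1,r5:Add3
  c10: CDB Add3=40  regs: r0:Mul2,r1:32,r2:3,r3:Add2,r4:Mul1,r5:40
  c11: CDB Mul1=160  regs: r0:Mul2,r1:32,r2:3,r3:Add2,r4:160,r5:40
  c12: CDB Add2=43  regs: r0:Mul2,r1:32,r2:3,r3:43,r4:160,r5:40
  c13: -  regs: r0:Mul2,r1:32,r2:3,r3:43,r4:160,r5:40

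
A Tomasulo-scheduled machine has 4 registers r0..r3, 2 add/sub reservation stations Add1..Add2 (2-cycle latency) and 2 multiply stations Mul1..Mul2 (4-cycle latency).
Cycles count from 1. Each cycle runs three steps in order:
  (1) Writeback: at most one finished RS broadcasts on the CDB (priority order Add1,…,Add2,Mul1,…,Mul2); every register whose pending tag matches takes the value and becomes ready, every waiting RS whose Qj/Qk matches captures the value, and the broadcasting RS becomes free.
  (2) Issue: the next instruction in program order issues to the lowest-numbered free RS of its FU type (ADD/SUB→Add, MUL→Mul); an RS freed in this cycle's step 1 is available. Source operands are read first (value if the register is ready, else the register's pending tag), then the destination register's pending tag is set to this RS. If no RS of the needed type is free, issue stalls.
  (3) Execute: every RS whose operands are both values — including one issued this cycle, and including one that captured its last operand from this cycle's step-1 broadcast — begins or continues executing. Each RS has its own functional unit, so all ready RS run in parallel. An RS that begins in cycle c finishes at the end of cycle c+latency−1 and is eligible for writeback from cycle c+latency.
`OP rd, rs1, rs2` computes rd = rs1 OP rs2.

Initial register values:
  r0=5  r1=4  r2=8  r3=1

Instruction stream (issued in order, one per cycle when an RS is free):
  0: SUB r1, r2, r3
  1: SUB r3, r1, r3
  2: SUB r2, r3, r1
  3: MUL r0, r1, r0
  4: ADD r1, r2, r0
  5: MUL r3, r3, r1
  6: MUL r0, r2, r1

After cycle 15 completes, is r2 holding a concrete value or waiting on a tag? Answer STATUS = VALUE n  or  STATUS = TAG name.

cycle 1: issue SUB r1<-Add1 // r0:5,r1:Add1,r2:8,r3:1
cycle 2: issue SUB r3<-Add2 // r0:5,r1:Add1,r2:8,r3:Add2
cycle 3: CDB Add1=7; issue SUB r2<-Add1 // r0:5,r1:7,r2:Add1,r3:Add2
cycle 4: issue MUL r0<-Mul1 // r0:Mul1,r1:7,r2:Add1,r3:Add2
cycle 5: CDB Add2=6; issue ADD r1<-Add2 // r0:Mul1,r1:Add2,r2:Add1,r3:6
cycle 6: issue MUL r3<-Mul2 // r0:Mul1,r1:Add2,r2:Add1,r3:Mul2
cycle 7: CDB Add1=-1; stall // r0:Mul1,r1:Add2,r2:-1,r3:Mul2
cycle 8: CDB Mul1=35; issue MUL r0<-Mul1 // r0:Mul1,r1:Add2,r2:-1,r3:Mul2
cycle 9: - // r0:Mul1,r1:Add2,r2:-1,r3:Mul2
cycle 10: CDB Add2=34 // r0:Mul1,r1:34,r2:-1,r3:Mul2
cycle 11: - // r0:Mul1,r1:34,r2:-1,r3:Mul2
cycle 12: - // r0:Mul1,r1:34,r2:-1,r3:Mul2
cycle 13: - // r0:Mul1,r1:34,r2:-1,r3:Mul2
cycle 14: CDB Mul1=-34 // r0:-34,r1:34,r2:-1,r3:Mul2
cycle 15: CDB Mul2=204 // r0:-34,r1:34,r2:-1,r3:204

STATUS = VALUE -1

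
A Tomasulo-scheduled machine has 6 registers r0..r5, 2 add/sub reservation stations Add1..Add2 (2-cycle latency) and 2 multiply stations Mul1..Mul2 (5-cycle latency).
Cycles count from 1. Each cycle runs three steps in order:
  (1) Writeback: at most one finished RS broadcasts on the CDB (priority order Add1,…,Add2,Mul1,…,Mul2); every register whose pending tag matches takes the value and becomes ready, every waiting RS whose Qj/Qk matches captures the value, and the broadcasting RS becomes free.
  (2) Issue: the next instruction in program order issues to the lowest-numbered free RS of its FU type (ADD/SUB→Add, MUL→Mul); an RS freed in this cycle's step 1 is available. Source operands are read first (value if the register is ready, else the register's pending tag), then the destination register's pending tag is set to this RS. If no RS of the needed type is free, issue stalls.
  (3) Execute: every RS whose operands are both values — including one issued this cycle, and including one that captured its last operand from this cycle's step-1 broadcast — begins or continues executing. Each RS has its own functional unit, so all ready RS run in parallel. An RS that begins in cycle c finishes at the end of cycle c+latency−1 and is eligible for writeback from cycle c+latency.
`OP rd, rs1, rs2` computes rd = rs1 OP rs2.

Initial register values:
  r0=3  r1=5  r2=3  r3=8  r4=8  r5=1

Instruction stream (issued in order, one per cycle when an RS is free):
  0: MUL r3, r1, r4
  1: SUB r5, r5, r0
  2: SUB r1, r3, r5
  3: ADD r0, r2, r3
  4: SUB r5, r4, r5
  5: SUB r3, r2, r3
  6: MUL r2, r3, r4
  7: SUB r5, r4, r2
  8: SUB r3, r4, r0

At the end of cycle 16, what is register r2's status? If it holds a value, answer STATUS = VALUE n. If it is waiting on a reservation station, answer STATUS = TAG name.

  c1: issue MUL r3<-Mul1  regs: r0:3,r1:5,r2:3,r3:Mul1,r4:8,r5:1
  c2: issue SUB r5<-Add1  regs: r0:3,r1:5,r2:3,r3:Mul1,r4:8,r5:Add1
  c3: issue SUB r1<-Add2  regs: r0:3,r1:Add2,r2:3,r3:Mul1,r4:8,r5:Add1
  c4: CDB Add1=-2; issue ADD r0<-Add1  regs: r0:Add1,r1:Add2,r2:3,r3:Mul1,r4:8,r5:-2
  c5: stall  regs: r0:Add1,r1:Add2,r2:3,r3:Mul1,r4:8,r5:-2
  c6: CDB Mul1=40; stall  regs: r0:Add1,r1:Add2,r2:3,r3:40,r4:8,r5:-2
  c7: stall  regs: r0:Add1,r1:Add2,r2:3,r3:40,r4:8,r5:-2
  c8: CDB Add1=43; issue SUB r5<-Add1  regs: r0:43,r1:Add2,r2:3,r3:40,r4:8,r5:Add1
  c9: CDB Add2=42; issue SUB r3<-Add2  regs: r0:43,r1:42,r2:3,r3:Add2,r4:8,r5:Add1
  c10: CDB Add1=10; issue MUL r2<-Mul1  regs: r0:43,r1:42,r2:Mul1,r3:Add2,r4:8,r5:10
  c11: CDB Add2=-37; issue SUB r5<-Add1  regs: r0:43,r1:42,r2:Mul1,r3:-37,r4:8,r5:Add1
  c12: issue SUB r3<-Add2  regs: r0:43,r1:42,r2:Mul1,r3:Add2,r4:8,r5:Add1
  c13: -  regs: r0:43,r1:42,r2:Mul1,r3:Add2,r4:8,r5:Add1
  c14: CDB Add2=-35  regs: r0:43,r1:42,r2:Mul1,r3:-35,r4:8,r5:Add1
  c15: -  regs: r0:43,r1:42,r2:Mul1,r3:-35,r4:8,r5:Add1
  c16: CDB Mul1=-296  regs: r0:43,r1:42,r2:-296,r3:-35,r4:8,r5:Add1

STATUS = VALUE -296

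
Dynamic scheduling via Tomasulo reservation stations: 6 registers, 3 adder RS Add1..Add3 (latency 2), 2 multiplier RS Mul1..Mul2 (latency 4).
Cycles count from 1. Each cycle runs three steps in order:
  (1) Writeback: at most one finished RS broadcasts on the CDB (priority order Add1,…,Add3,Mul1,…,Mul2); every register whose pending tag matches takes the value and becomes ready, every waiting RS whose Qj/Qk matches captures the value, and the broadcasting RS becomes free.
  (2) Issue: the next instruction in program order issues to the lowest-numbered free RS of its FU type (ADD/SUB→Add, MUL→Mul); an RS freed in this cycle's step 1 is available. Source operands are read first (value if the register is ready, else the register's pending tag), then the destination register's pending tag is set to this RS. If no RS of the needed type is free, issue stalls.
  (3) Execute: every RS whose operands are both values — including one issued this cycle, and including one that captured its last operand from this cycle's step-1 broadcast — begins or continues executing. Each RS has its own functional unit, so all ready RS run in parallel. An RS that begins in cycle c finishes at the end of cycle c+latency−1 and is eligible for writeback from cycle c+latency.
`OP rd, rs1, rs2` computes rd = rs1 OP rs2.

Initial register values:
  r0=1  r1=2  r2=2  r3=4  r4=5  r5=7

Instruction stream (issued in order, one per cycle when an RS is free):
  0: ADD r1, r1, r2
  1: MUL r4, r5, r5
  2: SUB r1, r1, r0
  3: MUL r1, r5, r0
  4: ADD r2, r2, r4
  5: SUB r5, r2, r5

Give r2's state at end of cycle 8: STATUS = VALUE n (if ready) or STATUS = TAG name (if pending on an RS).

c1: issue ADD r1<-Add1 | r0:1,r1:Add1,r2:2,r3:4,r4:5,r5:7
c2: issue MUL r4<-Mul1 | r0:1,r1:Add1,r2:2,r3:4,r4:Mul1,r5:7
c3: CDB Add1=4; issue SUB r1<-Add1 | r0:1,r1:Add1,r2:2,r3:4,r4:Mul1,r5:7
c4: issue MUL r1<-Mul2 | r0:1,r1:Mul2,r2:2,r3:4,r4:Mul1,r5:7
c5: CDB Add1=3; issue ADD r2<-Add1 | r0:1,r1:Mul2,r2:Add1,r3:4,r4:Mul1,r5:7
c6: CDB Mul1=49; issue SUB r5<-Add2 | r0:1,r1:Mul2,r2:Add1,r3:4,r4:49,r5:Add2
c7: - | r0:1,r1:Mul2,r2:Add1,r3:4,r4:49,r5:Add2
c8: CDB Add1=51 | r0:1,r1:Mul2,r2:51,r3:4,r4:49,r5:Add2

STATUS = VALUE 51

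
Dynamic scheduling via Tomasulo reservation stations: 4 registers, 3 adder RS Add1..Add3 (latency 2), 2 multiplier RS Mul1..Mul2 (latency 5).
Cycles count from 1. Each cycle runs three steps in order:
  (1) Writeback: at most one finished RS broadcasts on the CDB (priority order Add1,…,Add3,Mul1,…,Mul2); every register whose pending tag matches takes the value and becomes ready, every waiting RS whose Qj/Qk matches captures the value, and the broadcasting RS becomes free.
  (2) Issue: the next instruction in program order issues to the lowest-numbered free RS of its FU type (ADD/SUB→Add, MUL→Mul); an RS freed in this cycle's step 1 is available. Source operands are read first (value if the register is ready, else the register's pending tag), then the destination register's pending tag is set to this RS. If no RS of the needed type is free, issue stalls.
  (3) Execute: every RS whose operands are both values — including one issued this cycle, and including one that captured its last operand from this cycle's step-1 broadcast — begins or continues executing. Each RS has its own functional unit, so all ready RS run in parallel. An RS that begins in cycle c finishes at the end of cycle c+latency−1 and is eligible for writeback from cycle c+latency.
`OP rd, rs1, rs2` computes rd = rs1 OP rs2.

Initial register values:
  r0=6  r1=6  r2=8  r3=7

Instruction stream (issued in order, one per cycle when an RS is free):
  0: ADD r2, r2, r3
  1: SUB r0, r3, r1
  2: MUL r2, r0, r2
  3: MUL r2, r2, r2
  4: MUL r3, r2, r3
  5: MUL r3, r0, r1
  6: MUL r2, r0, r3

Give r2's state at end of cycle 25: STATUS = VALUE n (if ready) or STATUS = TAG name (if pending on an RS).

STATUS = VALUE 6

c1: issue ADD r2<-Add1 | r0:6,r1:6,r2:Add1,r3:7
c2: issue SUB r0<-Add2 | r0:Add2,r1:6,r2:Add1,r3:7
c3: CDB Add1=15; issue MUL r2<-Mul1 | r0:Add2,r1:6,r2:Mul1,r3:7
c4: CDB Add2=1; issue MUL r2<-Mul2 | r0:1,r1:6,r2:Mul2,r3:7
c5: stall | r0:1,r1:6,r2:Mul2,r3:7
c6: stall | r0:1,r1:6,r2:Mul2,r3:7
c7: stall | r0:1,r1:6,r2:Mul2,r3:7
c8: stall | r0:1,r1:6,r2:Mul2,r3:7
c9: CDB Mul1=15; issue MUL r3<-Mul1 | r0:1,r1:6,r2:Mul2,r3:Mul1
c10: stall | r0:1,r1:6,r2:Mul2,r3:Mul1
c11: stall | r0:1,r1:6,r2:Mul2,r3:Mul1
c12: stall | r0:1,r1:6,r2:Mul2,r3:Mul1
c13: stall | r0:1,r1:6,r2:Mul2,r3:Mul1
c14: CDB Mul2=225; issue MUL r3<-Mul2 | r0:1,r1:6,r2:225,r3:Mul2
c15: stall | r0:1,r1:6,r2:225,r3:Mul2
c16: stall | r0:1,r1:6,r2:225,r3:Mul2
c17: stall | r0:1,r1:6,r2:225,r3:Mul2
c18: stall | r0:1,r1:6,r2:225,r3:Mul2
c19: CDB Mul1=1575; issue MUL r2<-Mul1 | r0:1,r1:6,r2:Mul1,r3:Mul2
c20: CDB Mul2=6 | r0:1,r1:6,r2:Mul1,r3:6
c21: - | r0:1,r1:6,r2:Mul1,r3:6
c22: - | r0:1,r1:6,r2:Mul1,r3:6
c23: - | r0:1,r1:6,r2:Mul1,r3:6
c24: - | r0:1,r1:6,r2:Mul1,r3:6
c25: CDB Mul1=6 | r0:1,r1:6,r2:6,r3:6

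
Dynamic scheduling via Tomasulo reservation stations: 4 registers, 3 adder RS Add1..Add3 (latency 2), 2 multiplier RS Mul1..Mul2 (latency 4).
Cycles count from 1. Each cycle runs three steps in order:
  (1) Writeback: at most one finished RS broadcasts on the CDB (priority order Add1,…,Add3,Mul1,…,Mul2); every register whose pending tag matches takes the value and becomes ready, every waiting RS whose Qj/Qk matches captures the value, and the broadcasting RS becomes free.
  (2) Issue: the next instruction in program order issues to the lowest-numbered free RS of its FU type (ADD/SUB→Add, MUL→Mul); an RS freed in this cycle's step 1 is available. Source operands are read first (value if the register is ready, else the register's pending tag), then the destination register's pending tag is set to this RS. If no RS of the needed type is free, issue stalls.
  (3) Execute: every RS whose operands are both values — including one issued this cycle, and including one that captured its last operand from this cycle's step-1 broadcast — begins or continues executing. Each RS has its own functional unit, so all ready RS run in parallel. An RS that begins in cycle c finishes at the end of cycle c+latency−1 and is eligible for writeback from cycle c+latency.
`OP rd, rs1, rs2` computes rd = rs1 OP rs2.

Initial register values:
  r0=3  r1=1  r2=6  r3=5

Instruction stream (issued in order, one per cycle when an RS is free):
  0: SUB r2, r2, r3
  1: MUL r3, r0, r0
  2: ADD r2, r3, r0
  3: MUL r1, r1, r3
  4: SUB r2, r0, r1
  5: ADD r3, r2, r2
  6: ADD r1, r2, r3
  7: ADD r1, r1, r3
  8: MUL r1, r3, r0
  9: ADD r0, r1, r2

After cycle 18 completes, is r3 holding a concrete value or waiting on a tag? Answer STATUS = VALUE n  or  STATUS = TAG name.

STATUS = VALUE -12

cycle 1: issue SUB r2<-Add1 // r0:3,r1:1,r2:Add1,r3:5
cycle 2: issue MUL r3<-Mul1 // r0:3,r1:1,r2:Add1,r3:Mul1
cycle 3: CDB Add1=1; issue ADD r2<-Add1 // r0:3,r1:1,r2:Add1,r3:Mul1
cycle 4: issue MUL r1<-Mul2 // r0:3,r1:Mul2,r2:Add1,r3:Mul1
cycle 5: issue SUB r2<-Add2 // r0:3,r1:Mul2,r2:Add2,r3:Mul1
cycle 6: CDB Mul1=9; issue ADD r3<-Add3 // r0:3,r1:Mul2,r2:Add2,r3:Add3
cycle 7: stall // r0:3,r1:Mul2,r2:Add2,r3:Add3
cycle 8: CDB Add1=12; issue ADD r1<-Add1 // r0:3,r1:Add1,r2:Add2,r3:Add3
cycle 9: stall // r0:3,r1:Add1,r2:Add2,r3:Add3
cycle 10: CDB Mul2=9; stall // r0:3,r1:Add1,r2:Add2,r3:Add3
cycle 11: stall // r0:3,r1:Add1,r2:Add2,r3:Add3
cycle 12: CDB Add2=-6; issue ADD r1<-Add2 // r0:3,r1:Add2,r2:-6,r3:Add3
cycle 13: issue MUL r1<-Mul1 // r0:3,r1:Mul1,r2:-6,r3:Add3
cycle 14: CDB Add3=-12; issue ADD r0<-Add3 // r0:Add3,r1:Mul1,r2:-6,r3:-12
cycle 15: - // r0:Add3,r1:Mul1,r2:-6,r3:-12
cycle 16: CDB Add1=-18 // r0:Add3,r1:Mul1,r2:-6,r3:-12
cycle 17: - // r0:Add3,r1:Mul1,r2:-6,r3:-12
cycle 18: CDB Add2=-30 // r0:Add3,r1:Mul1,r2:-6,r3:-12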